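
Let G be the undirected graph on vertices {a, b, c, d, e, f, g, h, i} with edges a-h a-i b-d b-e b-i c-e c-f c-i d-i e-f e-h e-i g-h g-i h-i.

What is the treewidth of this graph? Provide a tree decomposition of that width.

Each bag holds 3 vertices, so the decomposition has width 2, which upper-bounds the treewidth. On the other hand G contains the 3-clique {c, e, f}. A clique must lie in a single bag of any decomposition, so no decomposition can have width below 2. Therefore the treewidth is 2.

Treewidth 2.
One optimal decomposition is:
Bags: B1 = {e, h, i}  B2 = {c, e, i}  B3 = {a, h, i}  B4 = {b, e, i}  B5 = {c, e, f}  B6 = {g, h, i}  B7 = {b, d, i}
Tree: B1–B2, B1–B3, B1–B4, B2–B5, B3–B6, B4–B7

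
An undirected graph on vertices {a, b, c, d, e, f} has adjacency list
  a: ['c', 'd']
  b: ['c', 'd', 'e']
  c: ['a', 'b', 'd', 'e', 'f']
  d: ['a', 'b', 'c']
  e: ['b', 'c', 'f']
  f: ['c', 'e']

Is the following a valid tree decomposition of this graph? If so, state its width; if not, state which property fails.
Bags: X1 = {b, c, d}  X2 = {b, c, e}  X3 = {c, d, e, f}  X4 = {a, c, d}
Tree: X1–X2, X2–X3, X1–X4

A tree decomposition must satisfy three properties: every vertex lies in some bag; for every edge, both endpoints lie together in some bag; and for every vertex, the bags containing it form a connected subtree. Here bags containing vertex d are not connected in the tree, so the decomposition is invalid.

No — bags containing vertex d are not connected in the tree.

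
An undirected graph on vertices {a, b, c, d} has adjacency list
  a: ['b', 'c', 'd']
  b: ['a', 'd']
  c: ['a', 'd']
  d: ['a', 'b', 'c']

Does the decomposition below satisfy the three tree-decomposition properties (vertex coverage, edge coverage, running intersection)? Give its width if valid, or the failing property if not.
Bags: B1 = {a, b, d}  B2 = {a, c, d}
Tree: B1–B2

Yes; width 2.

Checking the three conditions: (i) the bags cover all of {a, b, c, d}; (ii) for each edge, some bag contains both endpoints; (iii) the bags containing any fixed vertex form a subtree. All hold, so the decomposition is valid with width 3 − 1 = 2.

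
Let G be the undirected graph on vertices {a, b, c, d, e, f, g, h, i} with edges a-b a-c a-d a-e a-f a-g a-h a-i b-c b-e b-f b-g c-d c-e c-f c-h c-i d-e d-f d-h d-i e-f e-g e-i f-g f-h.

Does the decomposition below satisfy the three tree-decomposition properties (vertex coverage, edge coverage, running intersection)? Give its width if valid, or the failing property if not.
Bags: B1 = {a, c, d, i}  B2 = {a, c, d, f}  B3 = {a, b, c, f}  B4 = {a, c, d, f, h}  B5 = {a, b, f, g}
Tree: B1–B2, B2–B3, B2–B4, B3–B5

A tree decomposition must satisfy three properties: every vertex lies in some bag; for every edge, both endpoints lie together in some bag; and for every vertex, the bags containing it form a connected subtree. Here vertex e appears in no bag, so the decomposition is invalid.

No — vertex e appears in no bag.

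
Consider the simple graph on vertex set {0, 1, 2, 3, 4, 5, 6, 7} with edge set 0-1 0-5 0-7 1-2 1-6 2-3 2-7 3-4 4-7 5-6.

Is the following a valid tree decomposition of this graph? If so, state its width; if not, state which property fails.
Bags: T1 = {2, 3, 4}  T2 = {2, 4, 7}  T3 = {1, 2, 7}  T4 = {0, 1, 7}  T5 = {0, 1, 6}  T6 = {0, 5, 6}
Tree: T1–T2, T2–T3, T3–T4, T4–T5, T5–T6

Yes; width 2.

Checking the three conditions: (i) the bags cover all of {0, 1, 2, 3, 4, 5, 6, 7}; (ii) for each edge, some bag contains both endpoints; (iii) the bags containing any fixed vertex form a subtree. All hold, so the decomposition is valid with width 3 − 1 = 2.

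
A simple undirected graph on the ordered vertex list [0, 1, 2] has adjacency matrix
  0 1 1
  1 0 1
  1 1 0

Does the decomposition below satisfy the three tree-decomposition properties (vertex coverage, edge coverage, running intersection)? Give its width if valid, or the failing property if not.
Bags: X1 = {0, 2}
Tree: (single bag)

A tree decomposition must satisfy three properties: every vertex lies in some bag; for every edge, both endpoints lie together in some bag; and for every vertex, the bags containing it form a connected subtree. Here vertex 1 appears in no bag, so the decomposition is invalid.

No — vertex 1 appears in no bag.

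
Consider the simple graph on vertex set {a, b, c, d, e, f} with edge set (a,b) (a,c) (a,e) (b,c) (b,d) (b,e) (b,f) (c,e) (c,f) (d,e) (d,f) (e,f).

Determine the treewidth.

A width-3 tree decomposition is:
Bags: B1 = {b, c, e, f}  B2 = {b, d, e, f}  B3 = {a, b, c, e}
Tree: B1–B2, B1–B3
Each bag holds 4 vertices, so the decomposition has width 3, which upper-bounds the treewidth. On the other hand G contains the 4-clique {b, d, e, f}. A clique must lie in a single bag of any decomposition, so no decomposition can have width below 3. Therefore the treewidth is 3.

3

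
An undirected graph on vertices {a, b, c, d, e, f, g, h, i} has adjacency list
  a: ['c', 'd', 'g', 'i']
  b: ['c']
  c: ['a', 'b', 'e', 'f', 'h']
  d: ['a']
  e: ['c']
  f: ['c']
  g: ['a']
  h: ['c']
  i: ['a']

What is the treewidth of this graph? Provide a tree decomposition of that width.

Treewidth 1.
Bags: B1 = {a, c}  B2 = {a, i}  B3 = {c, f}  B4 = {b, c}  B5 = {a, d}  B6 = {a, g}  B7 = {c, h}  B8 = {c, e}
Tree: B1–B2, B1–B3, B3–B4, B1–B5, B2–B6, B4–B7, B7–B8

Each bag holds 2 vertices, so the decomposition has width 1, which upper-bounds the treewidth. G has an edge, so its treewidth is at least 1. Therefore the treewidth is 1.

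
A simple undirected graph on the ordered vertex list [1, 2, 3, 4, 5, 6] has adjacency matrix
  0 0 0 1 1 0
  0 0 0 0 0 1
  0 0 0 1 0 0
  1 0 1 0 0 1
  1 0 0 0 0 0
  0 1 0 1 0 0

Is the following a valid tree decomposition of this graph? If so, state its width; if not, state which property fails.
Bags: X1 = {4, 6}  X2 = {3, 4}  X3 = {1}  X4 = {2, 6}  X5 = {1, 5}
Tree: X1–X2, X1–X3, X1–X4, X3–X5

No — edge (4,1) lies in no bag.

A tree decomposition must satisfy three properties: every vertex lies in some bag; for every edge, both endpoints lie together in some bag; and for every vertex, the bags containing it form a connected subtree. Here edge (4,1) lies in no bag, so the decomposition is invalid.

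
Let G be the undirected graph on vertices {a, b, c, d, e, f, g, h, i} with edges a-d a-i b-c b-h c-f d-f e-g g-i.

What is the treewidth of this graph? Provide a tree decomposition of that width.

Each bag holds 2 vertices, so the decomposition has width 1, which upper-bounds the treewidth. Any graph with an edge has treewidth ≥ 1, and G has the edge e–g. Combining the bounds, tw(G) = 1.

Treewidth 1.
Bags: B1 = {e, g}  B2 = {g, i}  B3 = {a, i}  B4 = {a, d}  B5 = {d, f}  B6 = {c, f}  B7 = {b, c}  B8 = {b, h}
Tree: B1–B2, B2–B3, B3–B4, B4–B5, B5–B6, B6–B7, B7–B8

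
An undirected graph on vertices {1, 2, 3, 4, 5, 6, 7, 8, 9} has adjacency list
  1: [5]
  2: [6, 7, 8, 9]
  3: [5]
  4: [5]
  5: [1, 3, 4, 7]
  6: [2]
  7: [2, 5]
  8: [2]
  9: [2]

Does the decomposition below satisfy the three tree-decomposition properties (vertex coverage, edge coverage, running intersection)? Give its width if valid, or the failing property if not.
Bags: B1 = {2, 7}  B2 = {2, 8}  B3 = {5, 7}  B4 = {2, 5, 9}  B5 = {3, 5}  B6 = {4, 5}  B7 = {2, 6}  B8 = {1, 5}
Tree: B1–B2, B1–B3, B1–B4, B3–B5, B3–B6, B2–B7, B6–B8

No — bags containing vertex 5 are not connected in the tree.

A tree decomposition must satisfy three properties: every vertex lies in some bag; for every edge, both endpoints lie together in some bag; and for every vertex, the bags containing it form a connected subtree. Here bags containing vertex 5 are not connected in the tree, so the decomposition is invalid.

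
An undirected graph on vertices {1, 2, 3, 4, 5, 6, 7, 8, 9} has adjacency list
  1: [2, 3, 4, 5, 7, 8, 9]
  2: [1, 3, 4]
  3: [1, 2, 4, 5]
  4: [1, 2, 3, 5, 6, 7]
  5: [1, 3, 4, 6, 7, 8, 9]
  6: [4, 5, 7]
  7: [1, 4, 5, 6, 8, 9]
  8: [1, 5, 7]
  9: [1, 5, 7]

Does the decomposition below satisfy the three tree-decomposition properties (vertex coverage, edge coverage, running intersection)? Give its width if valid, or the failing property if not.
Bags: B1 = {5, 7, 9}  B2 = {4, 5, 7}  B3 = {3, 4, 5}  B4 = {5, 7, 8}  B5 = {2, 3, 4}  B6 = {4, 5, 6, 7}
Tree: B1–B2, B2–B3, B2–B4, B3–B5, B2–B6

A tree decomposition must satisfy three properties: every vertex lies in some bag; for every edge, both endpoints lie together in some bag; and for every vertex, the bags containing it form a connected subtree. Here vertex 1 appears in no bag, so the decomposition is invalid.

No — vertex 1 appears in no bag.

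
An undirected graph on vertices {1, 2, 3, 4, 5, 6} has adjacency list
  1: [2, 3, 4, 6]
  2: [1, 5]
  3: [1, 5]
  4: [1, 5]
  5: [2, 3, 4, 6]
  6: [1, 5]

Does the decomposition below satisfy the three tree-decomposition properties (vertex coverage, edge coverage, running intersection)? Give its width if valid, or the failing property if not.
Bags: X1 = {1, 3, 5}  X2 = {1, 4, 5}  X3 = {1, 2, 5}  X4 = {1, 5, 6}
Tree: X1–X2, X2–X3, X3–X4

Yes; width 2.

Every vertex of G appears in some bag (union = {1, 2, 3, 4, 5, 6}); every edge is covered by a bag; and for each vertex v the set of bags containing v is connected in the bag tree. The decomposition is therefore valid. The largest bag has 3 vertices, so the width is 2.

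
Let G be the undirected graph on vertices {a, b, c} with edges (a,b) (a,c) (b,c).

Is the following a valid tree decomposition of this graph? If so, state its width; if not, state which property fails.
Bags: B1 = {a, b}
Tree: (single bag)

A tree decomposition must satisfy three properties: every vertex lies in some bag; for every edge, both endpoints lie together in some bag; and for every vertex, the bags containing it form a connected subtree. Here vertex c appears in no bag, so the decomposition is invalid.

No — vertex c appears in no bag.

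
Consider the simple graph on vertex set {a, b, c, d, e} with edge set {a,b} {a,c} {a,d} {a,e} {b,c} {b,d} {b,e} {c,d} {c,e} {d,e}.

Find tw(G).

4

A width-4 tree decomposition is:
Bags: B1 = {a, b, c, d, e}
Tree: (single bag)
With just one bag of size 5, the width is 5 − 1 = 4, so tw(G) ≤ 4. Conversely, {a, b, c, d, e} is a clique of size 5, and the vertices of any clique must share a bag in every tree decomposition; so some bag has ≥ 5 vertices and tw(G) ≥ 4. Combining the bounds, tw(G) = 4.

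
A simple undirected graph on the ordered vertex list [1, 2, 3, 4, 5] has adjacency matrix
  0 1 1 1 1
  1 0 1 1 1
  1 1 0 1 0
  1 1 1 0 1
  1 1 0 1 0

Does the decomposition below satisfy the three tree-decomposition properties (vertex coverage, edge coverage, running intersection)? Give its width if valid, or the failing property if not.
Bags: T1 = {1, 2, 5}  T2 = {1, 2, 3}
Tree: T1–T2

A tree decomposition must satisfy three properties: every vertex lies in some bag; for every edge, both endpoints lie together in some bag; and for every vertex, the bags containing it form a connected subtree. Here vertex 4 appears in no bag, so the decomposition is invalid.

No — vertex 4 appears in no bag.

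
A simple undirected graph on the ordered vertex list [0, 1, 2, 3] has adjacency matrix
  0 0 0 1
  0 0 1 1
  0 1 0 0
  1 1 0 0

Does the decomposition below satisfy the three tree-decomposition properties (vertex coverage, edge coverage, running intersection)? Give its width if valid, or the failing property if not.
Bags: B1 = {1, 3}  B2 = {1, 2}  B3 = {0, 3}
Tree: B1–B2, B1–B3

Yes; width 1.

Vertex coverage: the bags together contain {0, 1, 2, 3}, the full vertex set. Edge coverage: each edge of G has both endpoints in at least one bag. Running intersection: for every vertex, the bags containing it form a connected subtree. All three properties hold, so this is a valid tree decomposition of width max|bag| − 1 = 1, and hence tw(G) ≤ 1.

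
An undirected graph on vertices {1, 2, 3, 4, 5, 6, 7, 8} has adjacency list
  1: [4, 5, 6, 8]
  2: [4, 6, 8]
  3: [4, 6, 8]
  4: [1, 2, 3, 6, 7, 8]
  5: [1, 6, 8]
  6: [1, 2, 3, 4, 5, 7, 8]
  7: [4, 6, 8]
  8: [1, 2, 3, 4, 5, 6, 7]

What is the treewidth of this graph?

A width-3 tree decomposition is:
Bags: B1 = {1, 5, 6, 8}  B2 = {1, 4, 6, 8}  B3 = {3, 4, 6, 8}  B4 = {2, 4, 6, 8}  B5 = {4, 6, 7, 8}
Tree: B1–B2, B2–B3, B3–B4, B3–B5
Each bag holds 4 vertices, so the decomposition has width 3, which upper-bounds the treewidth. On the other hand G contains the 4-clique {1, 4, 6, 8}. A clique must lie in a single bag of any decomposition, so no decomposition can have width below 3. Combining the bounds, tw(G) = 3.

3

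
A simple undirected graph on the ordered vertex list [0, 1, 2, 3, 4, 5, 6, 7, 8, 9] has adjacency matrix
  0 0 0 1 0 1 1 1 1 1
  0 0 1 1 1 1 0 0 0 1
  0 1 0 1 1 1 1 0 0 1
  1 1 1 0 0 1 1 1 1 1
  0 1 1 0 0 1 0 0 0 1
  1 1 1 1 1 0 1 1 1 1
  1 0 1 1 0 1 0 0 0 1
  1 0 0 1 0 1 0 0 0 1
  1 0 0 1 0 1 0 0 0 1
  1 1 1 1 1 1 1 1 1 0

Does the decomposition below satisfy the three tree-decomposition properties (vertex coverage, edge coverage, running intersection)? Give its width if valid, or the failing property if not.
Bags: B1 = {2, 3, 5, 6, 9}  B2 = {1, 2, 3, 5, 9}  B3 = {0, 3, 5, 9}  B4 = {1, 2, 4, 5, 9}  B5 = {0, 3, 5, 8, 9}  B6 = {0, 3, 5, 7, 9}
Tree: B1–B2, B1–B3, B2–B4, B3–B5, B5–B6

No — edge (6,0) lies in no bag.

A tree decomposition must satisfy three properties: every vertex lies in some bag; for every edge, both endpoints lie together in some bag; and for every vertex, the bags containing it form a connected subtree. Here edge (6,0) lies in no bag, so the decomposition is invalid.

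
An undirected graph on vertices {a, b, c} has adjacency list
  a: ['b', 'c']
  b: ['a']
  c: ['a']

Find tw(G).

A width-1 tree decomposition is:
Bags: B1 = {a, b}  B2 = {a, c}
Tree: B1–B2
Every bag has size at most 2, so the width is 2 − 1 = 1 and tw(G) ≤ 1. Any graph with an edge has treewidth ≥ 1, and G has the edge b–a. Combining the bounds, tw(G) = 1.

1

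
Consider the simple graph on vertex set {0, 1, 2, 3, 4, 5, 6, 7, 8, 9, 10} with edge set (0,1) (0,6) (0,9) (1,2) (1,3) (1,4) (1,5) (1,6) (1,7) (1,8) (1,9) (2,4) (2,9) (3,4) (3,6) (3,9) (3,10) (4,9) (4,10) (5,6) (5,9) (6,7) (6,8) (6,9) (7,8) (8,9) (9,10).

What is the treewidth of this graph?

3

A width-3 tree decomposition is:
Bags: B1 = {1, 3, 4, 9}  B2 = {3, 4, 9, 10}  B3 = {1, 3, 6, 9}  B4 = {1, 6, 8, 9}  B5 = {1, 6, 7, 8}  B6 = {0, 1, 6, 9}  B7 = {1, 2, 4, 9}  B8 = {1, 5, 6, 9}
Tree: B1–B2, B1–B3, B3–B4, B4–B5, B3–B6, B1–B7, B4–B8
Every bag has size at most 4, so the width is 4 − 1 = 3 and tw(G) ≤ 3. For the lower bound, the 4 vertices {1, 2, 4, 9} are pairwise adjacent, and any tree decomposition puts a clique entirely inside one bag — forcing width ≥ 3. Combining the bounds, tw(G) = 3.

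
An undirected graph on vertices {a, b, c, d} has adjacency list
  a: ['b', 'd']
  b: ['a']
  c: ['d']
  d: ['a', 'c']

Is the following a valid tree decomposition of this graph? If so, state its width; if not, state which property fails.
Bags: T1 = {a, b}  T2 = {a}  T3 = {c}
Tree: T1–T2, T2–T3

No — vertex d appears in no bag.

A tree decomposition must satisfy three properties: every vertex lies in some bag; for every edge, both endpoints lie together in some bag; and for every vertex, the bags containing it form a connected subtree. Here vertex d appears in no bag, so the decomposition is invalid.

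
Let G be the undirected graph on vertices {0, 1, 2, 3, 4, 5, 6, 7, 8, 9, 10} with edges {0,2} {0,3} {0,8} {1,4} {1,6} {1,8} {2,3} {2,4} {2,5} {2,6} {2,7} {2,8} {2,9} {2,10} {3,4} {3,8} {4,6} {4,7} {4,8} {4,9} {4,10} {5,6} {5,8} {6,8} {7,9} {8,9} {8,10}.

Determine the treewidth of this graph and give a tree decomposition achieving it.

The largest bag has 4 vertices, giving width 3; this decomposition certifies tw(G) ≤ 3. On the other hand G contains the 4-clique {1, 4, 6, 8}. A clique must lie in a single bag of any decomposition, so no decomposition can have width below 3. Combining the bounds, tw(G) = 3.

Treewidth 3.
One optimal decomposition is:
Bags: B1 = {2, 4, 8, 10}  B2 = {2, 3, 4, 8}  B3 = {2, 4, 6, 8}  B4 = {0, 2, 3, 8}  B5 = {1, 4, 6, 8}  B6 = {2, 4, 8, 9}  B7 = {2, 5, 6, 8}  B8 = {2, 4, 7, 9}
Tree: B1–B2, B1–B3, B2–B4, B3–B5, B3–B6, B3–B7, B6–B8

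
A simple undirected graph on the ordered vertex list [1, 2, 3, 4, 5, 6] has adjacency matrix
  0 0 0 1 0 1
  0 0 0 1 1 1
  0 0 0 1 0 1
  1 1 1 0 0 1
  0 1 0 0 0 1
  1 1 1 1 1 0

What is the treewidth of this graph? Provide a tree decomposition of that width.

The largest bag has 3 vertices, giving width 2; this decomposition certifies tw(G) ≤ 2. For the lower bound, the 3 vertices {1, 4, 6} are pairwise adjacent, and any tree decomposition puts a clique entirely inside one bag — forcing width ≥ 2. The upper and lower bounds meet at 2, so that is the treewidth.

Treewidth 2.
Bags: B1 = {1, 4, 6}  B2 = {3, 4, 6}  B3 = {2, 4, 6}  B4 = {2, 5, 6}
Tree: B1–B2, B2–B3, B3–B4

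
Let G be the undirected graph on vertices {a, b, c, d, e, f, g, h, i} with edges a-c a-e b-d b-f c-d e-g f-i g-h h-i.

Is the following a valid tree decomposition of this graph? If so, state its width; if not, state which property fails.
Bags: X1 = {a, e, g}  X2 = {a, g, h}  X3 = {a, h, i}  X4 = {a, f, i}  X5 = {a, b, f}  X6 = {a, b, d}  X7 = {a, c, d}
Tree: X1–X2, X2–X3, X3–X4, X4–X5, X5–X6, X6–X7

Vertex coverage: the bags together contain {a, b, c, d, e, f, g, h, i}, the full vertex set. Edge coverage: each edge of G has both endpoints in at least one bag. Running intersection: for every vertex, the bags containing it form a connected subtree. All three properties hold, so this is a valid tree decomposition of width max|bag| − 1 = 2, and hence tw(G) ≤ 2.

Yes; width 2.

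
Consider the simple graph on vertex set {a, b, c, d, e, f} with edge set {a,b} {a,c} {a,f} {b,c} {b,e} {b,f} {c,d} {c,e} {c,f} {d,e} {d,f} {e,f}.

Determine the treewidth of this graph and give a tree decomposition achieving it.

Treewidth 3.
One such decomposition:
Bags: B1 = {a, b, c, f}  B2 = {b, c, e, f}  B3 = {c, d, e, f}
Tree: B1–B2, B2–B3

The largest bag has 4 vertices, giving width 3; this decomposition certifies tw(G) ≤ 3. On the other hand G contains the 4-clique {c, d, e, f}. A clique must lie in a single bag of any decomposition, so no decomposition can have width below 3. Hence tw(G) = 3 exactly.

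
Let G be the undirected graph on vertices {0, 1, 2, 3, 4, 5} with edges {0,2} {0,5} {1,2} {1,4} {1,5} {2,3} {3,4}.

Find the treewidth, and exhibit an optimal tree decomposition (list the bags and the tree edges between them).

Treewidth 2.
Bags: B1 = {0, 2, 5}  B2 = {1, 2, 5}  B3 = {1, 2, 3}  B4 = {1, 3, 4}
Tree: B1–B2, B2–B3, B3–B4

The largest bag has 3 vertices, giving width 2; this decomposition certifies tw(G) ≤ 2. The edges 0–5–1–2–0 form a cycle, so G is not a tree and its treewidth is at least 2. Therefore the treewidth is 2.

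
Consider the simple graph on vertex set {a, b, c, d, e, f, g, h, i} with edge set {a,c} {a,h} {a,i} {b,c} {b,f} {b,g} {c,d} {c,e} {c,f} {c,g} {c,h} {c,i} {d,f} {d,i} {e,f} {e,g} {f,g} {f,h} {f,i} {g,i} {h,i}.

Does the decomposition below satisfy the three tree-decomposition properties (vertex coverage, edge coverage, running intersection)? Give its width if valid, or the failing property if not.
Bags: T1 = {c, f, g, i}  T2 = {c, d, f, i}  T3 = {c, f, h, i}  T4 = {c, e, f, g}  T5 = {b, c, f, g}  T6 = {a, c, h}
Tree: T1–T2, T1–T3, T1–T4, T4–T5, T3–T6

No — edge (i,a) lies in no bag.

A tree decomposition must satisfy three properties: every vertex lies in some bag; for every edge, both endpoints lie together in some bag; and for every vertex, the bags containing it form a connected subtree. Here edge (i,a) lies in no bag, so the decomposition is invalid.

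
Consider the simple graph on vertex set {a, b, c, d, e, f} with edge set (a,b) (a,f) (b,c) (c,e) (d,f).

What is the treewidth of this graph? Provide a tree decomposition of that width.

Treewidth 1.
Bags: B1 = {c, e}  B2 = {b, c}  B3 = {a, b}  B4 = {a, f}  B5 = {d, f}
Tree: B1–B2, B2–B3, B3–B4, B4–B5

Each bag holds 2 vertices, so the decomposition has width 1, which upper-bounds the treewidth. G has an edge, so its treewidth is at least 1. Combining the bounds, tw(G) = 1.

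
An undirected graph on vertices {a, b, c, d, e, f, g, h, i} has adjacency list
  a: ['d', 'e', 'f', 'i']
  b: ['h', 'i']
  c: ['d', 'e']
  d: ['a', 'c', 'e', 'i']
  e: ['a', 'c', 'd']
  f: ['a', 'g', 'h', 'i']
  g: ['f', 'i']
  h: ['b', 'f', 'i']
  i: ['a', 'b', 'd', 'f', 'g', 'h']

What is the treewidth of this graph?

2

A width-2 tree decomposition is:
Bags: B1 = {a, f, i}  B2 = {a, d, i}  B3 = {a, d, e}  B4 = {c, d, e}  B5 = {f, h, i}  B6 = {f, g, i}  B7 = {b, h, i}
Tree: B1–B2, B2–B3, B3–B4, B1–B5, B1–B6, B5–B7
The largest bag has 3 vertices, giving width 2; this decomposition certifies tw(G) ≤ 2. On the other hand G contains the 3-clique {c, d, e}. A clique must lie in a single bag of any decomposition, so no decomposition can have width below 2. The upper and lower bounds meet at 2, so that is the treewidth.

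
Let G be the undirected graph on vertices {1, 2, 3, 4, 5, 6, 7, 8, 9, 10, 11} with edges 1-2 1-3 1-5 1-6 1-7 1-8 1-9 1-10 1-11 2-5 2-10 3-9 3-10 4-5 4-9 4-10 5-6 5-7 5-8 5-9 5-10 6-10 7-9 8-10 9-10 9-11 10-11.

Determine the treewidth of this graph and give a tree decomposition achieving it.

Treewidth 3.
Bags: B1 = {1, 5, 6, 10}  B2 = {1, 5, 9, 10}  B3 = {1, 5, 8, 10}  B4 = {1, 3, 9, 10}  B5 = {4, 5, 9, 10}  B6 = {1, 9, 10, 11}  B7 = {1, 5, 7, 9}  B8 = {1, 2, 5, 10}
Tree: B1–B2, B1–B3, B2–B4, B2–B5, B4–B6, B2–B7, B2–B8

Every bag has size at most 4, so the width is 4 − 1 = 3 and tw(G) ≤ 3. On the other hand G contains the 4-clique {1, 9, 10, 11}. A clique must lie in a single bag of any decomposition, so no decomposition can have width below 3. Combining the bounds, tw(G) = 3.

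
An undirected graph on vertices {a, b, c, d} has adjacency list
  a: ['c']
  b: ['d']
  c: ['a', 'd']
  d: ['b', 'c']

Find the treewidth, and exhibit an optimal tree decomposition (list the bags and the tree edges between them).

Treewidth 1.
One optimal decomposition is:
Bags: B1 = {b, d}  B2 = {c, d}  B3 = {a, c}
Tree: B1–B2, B2–B3

Every bag has size at most 2, so the width is 2 − 1 = 1 and tw(G) ≤ 1. Since G has at least one edge (e.g. b–d), it is not an edgeless graph, so tw(G) ≥ 1. Combining the bounds, tw(G) = 1.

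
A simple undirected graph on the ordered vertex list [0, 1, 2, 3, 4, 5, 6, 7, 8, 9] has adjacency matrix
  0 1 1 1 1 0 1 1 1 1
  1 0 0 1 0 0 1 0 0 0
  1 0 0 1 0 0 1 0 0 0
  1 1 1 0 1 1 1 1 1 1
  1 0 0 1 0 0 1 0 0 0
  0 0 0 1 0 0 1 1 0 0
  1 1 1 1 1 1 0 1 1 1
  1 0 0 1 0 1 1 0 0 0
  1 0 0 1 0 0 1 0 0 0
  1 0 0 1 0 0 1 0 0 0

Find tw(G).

A width-3 tree decomposition is:
Bags: B1 = {0, 3, 6, 8}  B2 = {0, 3, 4, 6}  B3 = {0, 3, 6, 7}  B4 = {0, 2, 3, 6}  B5 = {0, 3, 6, 9}  B6 = {0, 1, 3, 6}  B7 = {3, 5, 6, 7}
Tree: B1–B2, B2–B3, B1–B4, B1–B5, B4–B6, B3–B7
Each bag holds 4 vertices, so the decomposition has width 3, which upper-bounds the treewidth. On the other hand G contains the 4-clique {0, 1, 3, 6}. A clique must lie in a single bag of any decomposition, so no decomposition can have width below 3. Therefore the treewidth is 3.

3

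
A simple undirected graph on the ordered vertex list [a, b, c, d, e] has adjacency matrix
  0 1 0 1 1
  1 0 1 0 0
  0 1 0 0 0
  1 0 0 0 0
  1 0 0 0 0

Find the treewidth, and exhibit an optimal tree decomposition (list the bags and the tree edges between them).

Treewidth 1.
One such decomposition:
Bags: B1 = {a, b}  B2 = {b, c}  B3 = {a, d}  B4 = {a, e}
Tree: B1–B2, B1–B3, B1–B4

Every bag has size at most 2, so the width is 2 − 1 = 1 and tw(G) ≤ 1. Since G has at least one edge (e.g. a–b), it is not an edgeless graph, so tw(G) ≥ 1. Combining the bounds, tw(G) = 1.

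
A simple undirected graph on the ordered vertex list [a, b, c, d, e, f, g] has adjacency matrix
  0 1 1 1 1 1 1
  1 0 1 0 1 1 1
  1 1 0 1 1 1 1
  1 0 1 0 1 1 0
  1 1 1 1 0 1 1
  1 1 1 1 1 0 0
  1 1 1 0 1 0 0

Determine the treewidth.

A width-4 tree decomposition is:
Bags: B1 = {a, c, d, e, f}  B2 = {a, b, c, e, f}  B3 = {a, b, c, e, g}
Tree: B1–B2, B2–B3
The largest bag has 5 vertices, giving width 4; this decomposition certifies tw(G) ≤ 4. Conversely, {a, b, c, e, g} is a clique of size 5, and the vertices of any clique must share a bag in every tree decomposition; so some bag has ≥ 5 vertices and tw(G) ≥ 4. Therefore the treewidth is 4.

4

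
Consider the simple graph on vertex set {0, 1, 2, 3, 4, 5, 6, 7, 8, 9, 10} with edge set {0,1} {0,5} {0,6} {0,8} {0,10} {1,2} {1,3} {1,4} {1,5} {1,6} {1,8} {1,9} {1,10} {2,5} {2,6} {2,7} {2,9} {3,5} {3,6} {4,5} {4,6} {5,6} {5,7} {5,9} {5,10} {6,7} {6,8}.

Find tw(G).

3

A width-3 tree decomposition is:
Bags: B1 = {1, 2, 5, 6}  B2 = {1, 2, 5, 9}  B3 = {0, 1, 5, 6}  B4 = {1, 4, 5, 6}  B5 = {0, 1, 6, 8}  B6 = {1, 3, 5, 6}  B7 = {2, 5, 6, 7}  B8 = {0, 1, 5, 10}
Tree: B1–B2, B1–B3, B1–B4, B3–B5, B1–B6, B1–B7, B3–B8
Each bag holds 4 vertices, so the decomposition has width 3, which upper-bounds the treewidth. For the lower bound, the 4 vertices {0, 1, 6, 8} are pairwise adjacent, and any tree decomposition puts a clique entirely inside one bag — forcing width ≥ 3. Therefore the treewidth is 3.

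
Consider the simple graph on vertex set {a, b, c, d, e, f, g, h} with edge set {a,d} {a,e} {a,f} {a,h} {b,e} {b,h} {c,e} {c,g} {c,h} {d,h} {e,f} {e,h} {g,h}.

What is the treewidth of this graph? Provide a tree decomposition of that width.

Treewidth 2.
One optimal decomposition is:
Bags: B1 = {a, e, f}  B2 = {a, e, h}  B3 = {b, e, h}  B4 = {a, d, h}  B5 = {c, e, h}  B6 = {c, g, h}
Tree: B1–B2, B2–B3, B2–B4, B2–B5, B5–B6

Every bag has size at most 3, so the width is 3 − 1 = 2 and tw(G) ≤ 2. For the lower bound, the 3 vertices {a, d, h} are pairwise adjacent, and any tree decomposition puts a clique entirely inside one bag — forcing width ≥ 2. Hence tw(G) = 2 exactly.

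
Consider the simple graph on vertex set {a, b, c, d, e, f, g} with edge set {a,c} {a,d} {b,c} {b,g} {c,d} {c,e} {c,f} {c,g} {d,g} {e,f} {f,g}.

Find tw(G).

2

A width-2 tree decomposition is:
Bags: B1 = {b, c, g}  B2 = {c, f, g}  B3 = {c, d, g}  B4 = {c, e, f}  B5 = {a, c, d}
Tree: B1–B2, B2–B3, B2–B4, B3–B5
The largest bag has 3 vertices, giving width 2; this decomposition certifies tw(G) ≤ 2. For the lower bound, the 3 vertices {c, d, g} are pairwise adjacent, and any tree decomposition puts a clique entirely inside one bag — forcing width ≥ 2. Therefore the treewidth is 2.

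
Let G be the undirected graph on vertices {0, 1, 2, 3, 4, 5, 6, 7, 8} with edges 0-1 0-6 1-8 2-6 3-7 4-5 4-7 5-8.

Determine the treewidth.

A width-1 tree decomposition is:
Bags: B1 = {3, 7}  B2 = {4, 7}  B3 = {4, 5}  B4 = {5, 8}  B5 = {1, 8}  B6 = {0, 1}  B7 = {0, 6}  B8 = {2, 6}
Tree: B1–B2, B2–B3, B3–B4, B4–B5, B5–B6, B6–B7, B7–B8
Each bag holds 2 vertices, so the decomposition has width 1, which upper-bounds the treewidth. Any graph with an edge has treewidth ≥ 1, and G has the edge 3–7. Hence tw(G) = 1 exactly.

1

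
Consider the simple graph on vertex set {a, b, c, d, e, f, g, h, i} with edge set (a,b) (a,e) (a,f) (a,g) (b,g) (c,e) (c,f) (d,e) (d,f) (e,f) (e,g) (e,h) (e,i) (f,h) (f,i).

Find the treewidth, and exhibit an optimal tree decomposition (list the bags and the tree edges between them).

Every bag has size at most 3, so the width is 3 − 1 = 2 and tw(G) ≤ 2. For the lower bound, the 3 vertices {a, e, g} are pairwise adjacent, and any tree decomposition puts a clique entirely inside one bag — forcing width ≥ 2. Combining the bounds, tw(G) = 2.

Treewidth 2.
One such decomposition:
Bags: B1 = {e, f, h}  B2 = {e, f, i}  B3 = {a, e, f}  B4 = {a, e, g}  B5 = {d, e, f}  B6 = {a, b, g}  B7 = {c, e, f}
Tree: B1–B2, B1–B3, B3–B4, B3–B5, B4–B6, B1–B7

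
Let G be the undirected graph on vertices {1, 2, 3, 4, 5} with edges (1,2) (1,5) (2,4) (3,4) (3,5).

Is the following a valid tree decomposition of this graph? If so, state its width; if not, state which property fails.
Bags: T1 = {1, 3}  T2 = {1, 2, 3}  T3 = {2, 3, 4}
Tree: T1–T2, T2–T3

A tree decomposition must satisfy three properties: every vertex lies in some bag; for every edge, both endpoints lie together in some bag; and for every vertex, the bags containing it form a connected subtree. Here vertex 5 appears in no bag, so the decomposition is invalid.

No — vertex 5 appears in no bag.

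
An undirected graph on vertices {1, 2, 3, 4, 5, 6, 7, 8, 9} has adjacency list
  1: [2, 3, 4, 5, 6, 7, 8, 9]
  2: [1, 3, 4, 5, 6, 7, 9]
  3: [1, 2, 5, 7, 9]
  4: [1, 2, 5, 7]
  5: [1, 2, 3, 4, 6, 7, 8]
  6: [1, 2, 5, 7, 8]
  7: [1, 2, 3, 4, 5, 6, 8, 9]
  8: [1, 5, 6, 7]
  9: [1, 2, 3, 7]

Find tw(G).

4

A width-4 tree decomposition is:
Bags: B1 = {1, 2, 5, 6, 7}  B2 = {1, 5, 6, 7, 8}  B3 = {1, 2, 3, 5, 7}  B4 = {1, 2, 3, 7, 9}  B5 = {1, 2, 4, 5, 7}
Tree: B1–B2, B1–B3, B3–B4, B1–B5
Every bag has size at most 5, so the width is 5 − 1 = 4 and tw(G) ≤ 4. Conversely, {1, 5, 6, 7, 8} is a clique of size 5, and the vertices of any clique must share a bag in every tree decomposition; so some bag has ≥ 5 vertices and tw(G) ≥ 4. Therefore the treewidth is 4.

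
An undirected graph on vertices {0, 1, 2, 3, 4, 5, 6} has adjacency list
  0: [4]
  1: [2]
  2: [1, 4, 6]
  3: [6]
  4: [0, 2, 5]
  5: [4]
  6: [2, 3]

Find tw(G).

1

A width-1 tree decomposition is:
Bags: B1 = {0, 4}  B2 = {2, 4}  B3 = {1, 2}  B4 = {2, 6}  B5 = {3, 6}  B6 = {4, 5}
Tree: B1–B2, B2–B3, B2–B4, B4–B5, B2–B6
Each bag holds 2 vertices, so the decomposition has width 1, which upper-bounds the treewidth. G has an edge, so its treewidth is at least 1. Combining the bounds, tw(G) = 1.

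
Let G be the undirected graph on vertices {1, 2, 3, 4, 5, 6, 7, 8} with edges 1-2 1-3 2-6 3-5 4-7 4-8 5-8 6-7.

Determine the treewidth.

A width-2 tree decomposition is:
Bags: B1 = {1, 2, 3}  B2 = {2, 3, 5}  B3 = {2, 5, 8}  B4 = {2, 4, 8}  B5 = {2, 4, 7}  B6 = {2, 6, 7}
Tree: B1–B2, B2–B3, B3–B4, B4–B5, B5–B6
The largest bag has 3 vertices, giving width 2; this decomposition certifies tw(G) ≤ 2. Since 2–1–3–5–8–4–7–6–2 is a cycle in G, G is not acyclic. Forests are exactly the graphs of treewidth ≤ 1, so tw(G) ≥ 2. Hence tw(G) = 2 exactly.

2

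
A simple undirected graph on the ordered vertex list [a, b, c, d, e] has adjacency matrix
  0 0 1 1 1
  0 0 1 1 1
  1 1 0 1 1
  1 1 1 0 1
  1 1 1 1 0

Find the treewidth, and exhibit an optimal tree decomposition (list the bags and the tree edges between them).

Each bag holds 4 vertices, so the decomposition has width 3, which upper-bounds the treewidth. Conversely, {a, c, d, e} is a clique of size 4, and the vertices of any clique must share a bag in every tree decomposition; so some bag has ≥ 4 vertices and tw(G) ≥ 3. Combining the bounds, tw(G) = 3.

Treewidth 3.
One optimal decomposition is:
Bags: B1 = {a, c, d, e}  B2 = {b, c, d, e}
Tree: B1–B2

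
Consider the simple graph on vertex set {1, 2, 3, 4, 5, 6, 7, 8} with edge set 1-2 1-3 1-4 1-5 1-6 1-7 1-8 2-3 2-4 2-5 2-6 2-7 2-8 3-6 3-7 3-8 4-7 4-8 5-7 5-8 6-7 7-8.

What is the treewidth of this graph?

4

A width-4 tree decomposition is:
Bags: B1 = {1, 2, 5, 7, 8}  B2 = {1, 2, 3, 7, 8}  B3 = {1, 2, 4, 7, 8}  B4 = {1, 2, 3, 6, 7}
Tree: B1–B2, B2–B3, B2–B4
The largest bag has 5 vertices, giving width 4; this decomposition certifies tw(G) ≤ 4. Conversely, {1, 2, 3, 7, 8} is a clique of size 5, and the vertices of any clique must share a bag in every tree decomposition; so some bag has ≥ 5 vertices and tw(G) ≥ 4. Hence tw(G) = 4 exactly.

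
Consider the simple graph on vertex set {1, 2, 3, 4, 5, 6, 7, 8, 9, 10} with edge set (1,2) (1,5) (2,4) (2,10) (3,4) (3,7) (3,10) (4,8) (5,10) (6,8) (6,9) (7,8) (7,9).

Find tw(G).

A width-2 tree decomposition is:
Bags: B1 = {6, 7, 9}  B2 = {6, 7, 8}  B3 = {3, 7, 8}  B4 = {3, 4, 8}  B5 = {3, 4, 10}  B6 = {2, 4, 10}  B7 = {2, 5, 10}  B8 = {1, 2, 5}
Tree: B1–B2, B2–B3, B3–B4, B4–B5, B5–B6, B6–B7, B7–B8
Every bag has size at most 3, so the width is 3 − 1 = 2 and tw(G) ≤ 2. For the lower bound, G contains the cycle 9–6–8–7–9, so G is not a forest; only forests have treewidth ≤ 1, hence tw(G) ≥ 2. Combining the bounds, tw(G) = 2.

2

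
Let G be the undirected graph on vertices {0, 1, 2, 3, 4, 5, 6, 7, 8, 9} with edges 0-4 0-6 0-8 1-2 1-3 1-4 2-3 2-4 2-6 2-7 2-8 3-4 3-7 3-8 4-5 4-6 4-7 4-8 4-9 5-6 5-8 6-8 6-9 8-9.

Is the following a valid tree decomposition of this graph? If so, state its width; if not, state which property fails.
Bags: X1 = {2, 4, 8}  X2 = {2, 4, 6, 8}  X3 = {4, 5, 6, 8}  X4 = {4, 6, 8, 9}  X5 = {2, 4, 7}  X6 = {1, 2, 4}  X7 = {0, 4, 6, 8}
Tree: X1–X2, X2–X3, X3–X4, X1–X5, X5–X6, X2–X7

A tree decomposition must satisfy three properties: every vertex lies in some bag; for every edge, both endpoints lie together in some bag; and for every vertex, the bags containing it form a connected subtree. Here vertex 3 appears in no bag, so the decomposition is invalid.

No — vertex 3 appears in no bag.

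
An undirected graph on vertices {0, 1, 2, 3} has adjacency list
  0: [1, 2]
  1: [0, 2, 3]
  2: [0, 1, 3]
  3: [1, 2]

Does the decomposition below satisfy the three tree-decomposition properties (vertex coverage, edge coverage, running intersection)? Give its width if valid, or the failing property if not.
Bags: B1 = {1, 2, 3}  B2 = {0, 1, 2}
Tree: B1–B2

Checking the three conditions: (i) the bags cover all of {0, 1, 2, 3}; (ii) for each edge, some bag contains both endpoints; (iii) the bags containing any fixed vertex form a subtree. All hold, so the decomposition is valid with width 3 − 1 = 2.

Yes; width 2.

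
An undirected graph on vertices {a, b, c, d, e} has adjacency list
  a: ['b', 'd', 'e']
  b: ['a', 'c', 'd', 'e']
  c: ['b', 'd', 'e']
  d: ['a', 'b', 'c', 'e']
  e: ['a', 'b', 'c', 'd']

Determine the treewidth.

A width-3 tree decomposition is:
Bags: B1 = {b, c, d, e}  B2 = {a, b, d, e}
Tree: B1–B2
Each bag holds 4 vertices, so the decomposition has width 3, which upper-bounds the treewidth. For the lower bound, the 4 vertices {b, c, d, e} are pairwise adjacent, and any tree decomposition puts a clique entirely inside one bag — forcing width ≥ 3. The upper and lower bounds meet at 3, so that is the treewidth.

3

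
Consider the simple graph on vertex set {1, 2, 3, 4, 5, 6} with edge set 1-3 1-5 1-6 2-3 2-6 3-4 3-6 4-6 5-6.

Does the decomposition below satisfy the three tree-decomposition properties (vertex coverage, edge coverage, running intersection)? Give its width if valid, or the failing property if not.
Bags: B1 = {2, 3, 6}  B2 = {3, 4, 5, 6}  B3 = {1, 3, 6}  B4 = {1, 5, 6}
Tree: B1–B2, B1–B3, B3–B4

A tree decomposition must satisfy three properties: every vertex lies in some bag; for every edge, both endpoints lie together in some bag; and for every vertex, the bags containing it form a connected subtree. Here bags containing vertex 5 are not connected in the tree, so the decomposition is invalid.

No — bags containing vertex 5 are not connected in the tree.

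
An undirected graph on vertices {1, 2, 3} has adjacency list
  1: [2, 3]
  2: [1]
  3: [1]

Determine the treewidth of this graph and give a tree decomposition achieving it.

The largest bag has 2 vertices, giving width 1; this decomposition certifies tw(G) ≤ 1. Since G has at least one edge (e.g. 2–1), it is not an edgeless graph, so tw(G) ≥ 1. The upper and lower bounds meet at 1, so that is the treewidth.

Treewidth 1.
Bags: B1 = {1, 2}  B2 = {1, 3}
Tree: B1–B2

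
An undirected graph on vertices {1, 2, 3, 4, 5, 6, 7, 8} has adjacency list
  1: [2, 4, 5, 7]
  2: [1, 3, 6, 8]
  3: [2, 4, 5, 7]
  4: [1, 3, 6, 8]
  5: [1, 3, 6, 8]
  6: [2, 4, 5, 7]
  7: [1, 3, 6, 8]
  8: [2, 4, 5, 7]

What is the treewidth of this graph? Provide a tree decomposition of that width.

Treewidth 4.
One optimal decomposition is:
Bags: B1 = {2, 4, 5, 6, 7}  B2 = {1, 2, 4, 5, 7}  B3 = {2, 4, 5, 7, 8}  B4 = {2, 3, 4, 5, 7}
Tree: B1–B2, B2–B3, B3–B4

Every bag has size at most 5, so the width is 5 − 1 = 4 and tw(G) ≤ 4. For the lower bound: the 5 vertex sets {2,6}, {1,5}, {4,8}, {7}, {3} are disjoint, each induces a connected subgraph, and every pair is joined by at least one edge of G. Contracting each set to a single vertex therefore yields K_{5} as a minor, and since treewidth is minor-monotone, tw(G) ≥ tw(K_{5}) = 4. The upper and lower bounds meet at 4, so that is the treewidth.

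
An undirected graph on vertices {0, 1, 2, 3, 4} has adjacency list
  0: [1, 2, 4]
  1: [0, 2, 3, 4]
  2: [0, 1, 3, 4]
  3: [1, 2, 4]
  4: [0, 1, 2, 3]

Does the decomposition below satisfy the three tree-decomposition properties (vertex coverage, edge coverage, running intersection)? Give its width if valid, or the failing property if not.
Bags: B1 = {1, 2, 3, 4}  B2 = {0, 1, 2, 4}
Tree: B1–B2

Yes; width 3.

Vertex coverage: the bags together contain {0, 1, 2, 3, 4}, the full vertex set. Edge coverage: each edge of G has both endpoints in at least one bag. Running intersection: for every vertex, the bags containing it form a connected subtree. All three properties hold, so this is a valid tree decomposition of width max|bag| − 1 = 3, and hence tw(G) ≤ 3.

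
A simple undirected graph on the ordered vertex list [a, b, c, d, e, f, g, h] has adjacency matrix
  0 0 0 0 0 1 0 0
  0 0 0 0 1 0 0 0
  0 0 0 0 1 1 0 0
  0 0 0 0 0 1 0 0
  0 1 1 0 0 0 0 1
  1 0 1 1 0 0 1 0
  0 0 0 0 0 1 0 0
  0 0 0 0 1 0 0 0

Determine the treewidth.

A width-1 tree decomposition is:
Bags: B1 = {c, f}  B2 = {c, e}  B3 = {e, h}  B4 = {a, f}  B5 = {d, f}  B6 = {f, g}  B7 = {b, e}
Tree: B1–B2, B2–B3, B1–B4, B4–B5, B4–B6, B3–B7
Every bag has size at most 2, so the width is 2 − 1 = 1 and tw(G) ≤ 1. Any graph with an edge has treewidth ≥ 1, and G has the edge c–f. Therefore the treewidth is 1.

1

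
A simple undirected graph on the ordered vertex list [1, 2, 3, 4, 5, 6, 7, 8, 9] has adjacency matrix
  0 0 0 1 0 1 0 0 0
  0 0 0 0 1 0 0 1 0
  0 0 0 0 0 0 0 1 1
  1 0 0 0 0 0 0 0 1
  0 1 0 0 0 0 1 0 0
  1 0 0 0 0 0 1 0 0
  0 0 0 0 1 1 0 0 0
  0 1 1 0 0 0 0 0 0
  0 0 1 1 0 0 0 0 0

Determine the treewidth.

2

A width-2 tree decomposition is:
Bags: B1 = {2, 5, 8}  B2 = {5, 7, 8}  B3 = {6, 7, 8}  B4 = {1, 6, 8}  B5 = {1, 4, 8}  B6 = {4, 8, 9}  B7 = {3, 8, 9}
Tree: B1–B2, B2–B3, B3–B4, B4–B5, B5–B6, B6–B7
Each bag holds 3 vertices, so the decomposition has width 2, which upper-bounds the treewidth. The edges 8–2–5–7–6–1–4–9–3–8 form a cycle, so G is not a tree and its treewidth is at least 2. The upper and lower bounds meet at 2, so that is the treewidth.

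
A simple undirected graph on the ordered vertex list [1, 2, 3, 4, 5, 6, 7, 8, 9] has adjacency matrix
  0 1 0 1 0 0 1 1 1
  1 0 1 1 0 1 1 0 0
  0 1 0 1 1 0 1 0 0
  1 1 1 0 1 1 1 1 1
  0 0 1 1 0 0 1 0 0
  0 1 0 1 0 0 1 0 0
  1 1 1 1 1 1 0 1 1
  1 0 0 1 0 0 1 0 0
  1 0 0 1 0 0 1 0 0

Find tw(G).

3

A width-3 tree decomposition is:
Bags: B1 = {2, 3, 4, 7}  B2 = {1, 2, 4, 7}  B3 = {1, 4, 7, 9}  B4 = {3, 4, 5, 7}  B5 = {2, 4, 6, 7}  B6 = {1, 4, 7, 8}
Tree: B1–B2, B2–B3, B1–B4, B2–B5, B2–B6
Each bag holds 4 vertices, so the decomposition has width 3, which upper-bounds the treewidth. For the lower bound, the 4 vertices {1, 4, 7, 8} are pairwise adjacent, and any tree decomposition puts a clique entirely inside one bag — forcing width ≥ 3. The upper and lower bounds meet at 3, so that is the treewidth.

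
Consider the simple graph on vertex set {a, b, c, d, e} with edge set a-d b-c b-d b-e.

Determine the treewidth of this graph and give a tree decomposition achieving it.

Treewidth 1.
One such decomposition:
Bags: B1 = {b, d}  B2 = {a, d}  B3 = {b, e}  B4 = {b, c}
Tree: B1–B2, B1–B3, B3–B4

Every bag has size at most 2, so the width is 2 − 1 = 1 and tw(G) ≤ 1. Any graph with an edge has treewidth ≥ 1, and G has the edge d–b. Therefore the treewidth is 1.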